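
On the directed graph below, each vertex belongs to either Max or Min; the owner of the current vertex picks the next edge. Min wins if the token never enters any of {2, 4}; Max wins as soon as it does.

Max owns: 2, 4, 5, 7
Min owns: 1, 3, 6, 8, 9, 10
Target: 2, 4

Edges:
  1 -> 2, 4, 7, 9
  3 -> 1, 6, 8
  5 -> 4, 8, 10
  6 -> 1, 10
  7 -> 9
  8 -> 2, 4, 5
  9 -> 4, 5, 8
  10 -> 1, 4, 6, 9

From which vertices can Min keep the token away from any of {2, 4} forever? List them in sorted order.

A0 = {2, 4}
A1: add {5} — 5 (Max) has 5→4.
A2: add {8} — 8 (Min): all of {2, 4, 5} already in.
A3: add {9} — 9 (Min): all of {4, 5, 8} already in.
A4: add {7} — 7 (Max) has 7→9.
A5: add {1} — 1 (Min): all of {2, 4, 7, 9} already in.
A6 = A5; e.g. 3 (Min) can still go to 6. Fixed point.
Max's attractor = {1, 2, 4, 5, 7, 8, 9}; Min avoids the target exactly from the complement.

3, 6, 10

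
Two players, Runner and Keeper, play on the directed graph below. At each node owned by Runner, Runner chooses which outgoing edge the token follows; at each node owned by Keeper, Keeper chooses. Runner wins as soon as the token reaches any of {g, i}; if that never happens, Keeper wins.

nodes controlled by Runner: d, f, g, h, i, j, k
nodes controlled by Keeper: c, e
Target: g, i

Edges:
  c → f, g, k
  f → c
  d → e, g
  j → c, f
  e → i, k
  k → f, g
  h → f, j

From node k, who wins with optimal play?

A0 = {g, i}
A1: add {d, k} — d (Runner) has d→g; k (Runner) has k→g.
k ∈ A1, so Runner can force the target.

Runner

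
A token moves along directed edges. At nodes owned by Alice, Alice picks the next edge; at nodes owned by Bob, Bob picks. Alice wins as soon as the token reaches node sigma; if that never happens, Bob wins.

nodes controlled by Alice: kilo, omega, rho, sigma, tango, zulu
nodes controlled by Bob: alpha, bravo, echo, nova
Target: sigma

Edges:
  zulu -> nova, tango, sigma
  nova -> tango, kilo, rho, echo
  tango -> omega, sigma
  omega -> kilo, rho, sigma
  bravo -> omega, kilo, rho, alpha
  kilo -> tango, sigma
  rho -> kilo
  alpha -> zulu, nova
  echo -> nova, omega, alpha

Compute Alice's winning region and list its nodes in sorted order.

kilo, omega, rho, sigma, tango, zulu

A0 = {sigma}
A1: add {kilo, omega, tango, zulu} — zulu (Alice) has zulu→sigma; tango (Alice) has tango→sigma; omega (Alice) has omega→sigma; kilo (Alice) has kilo→sigma.
A2: add {rho} — rho (Alice) has rho→kilo.
A3 = A2; e.g. nova (Bob) can still go to echo. Fixed point.
Alice's winning region = {kilo, omega, rho, sigma, tango, zulu}.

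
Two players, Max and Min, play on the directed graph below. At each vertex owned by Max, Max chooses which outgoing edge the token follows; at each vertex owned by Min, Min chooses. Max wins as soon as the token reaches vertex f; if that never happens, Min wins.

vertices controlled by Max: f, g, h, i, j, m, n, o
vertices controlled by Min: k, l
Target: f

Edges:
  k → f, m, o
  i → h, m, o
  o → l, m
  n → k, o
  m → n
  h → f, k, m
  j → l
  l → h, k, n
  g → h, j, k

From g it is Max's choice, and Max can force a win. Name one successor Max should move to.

A0 = {f}
A1: add {h} — h (Max) has h→f.
A2: add {g, i} — g (Max) has g→h; i (Max) has i→h.
A3 = A2; e.g. j (Max) has no edge into A2. Fixed point.
From g, successor h is in the attractor (rank 1); the other successors j, k are not.

h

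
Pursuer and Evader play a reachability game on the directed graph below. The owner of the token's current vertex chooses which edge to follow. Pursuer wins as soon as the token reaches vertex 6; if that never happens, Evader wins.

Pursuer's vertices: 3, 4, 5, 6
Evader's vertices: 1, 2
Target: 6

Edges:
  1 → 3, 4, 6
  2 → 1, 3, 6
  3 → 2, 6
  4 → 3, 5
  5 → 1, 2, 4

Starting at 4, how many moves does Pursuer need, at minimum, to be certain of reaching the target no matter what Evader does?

2

A0 = {6}
A1: add {3} — 3 (Pursuer) has 3→6.
A2: add {4} — 4 (Pursuer) has 4→3.
4 enters the attractor at level 2, so Pursuer can force the target in 2 moves from there.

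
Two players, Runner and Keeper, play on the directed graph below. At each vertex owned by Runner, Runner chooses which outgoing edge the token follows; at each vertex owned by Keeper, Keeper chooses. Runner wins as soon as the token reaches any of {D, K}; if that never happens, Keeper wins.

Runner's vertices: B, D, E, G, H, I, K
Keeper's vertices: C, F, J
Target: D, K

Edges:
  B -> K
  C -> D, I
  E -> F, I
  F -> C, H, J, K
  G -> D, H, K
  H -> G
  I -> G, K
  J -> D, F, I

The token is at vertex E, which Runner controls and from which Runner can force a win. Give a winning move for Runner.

I

A0 = {D, K}
A1: add {B, G, I} — B (Runner) has B→K; G (Runner) has G→D; I (Runner) has I→K.
A2: add {C, E, H} — C (Keeper): all of {D, I} already in; E (Runner) has E→I; H (Runner) has H→G.
A3 = A2; e.g. F (Keeper) can still go to J. Fixed point.
From E, successor I is in the attractor (rank 1); the other successor F is not.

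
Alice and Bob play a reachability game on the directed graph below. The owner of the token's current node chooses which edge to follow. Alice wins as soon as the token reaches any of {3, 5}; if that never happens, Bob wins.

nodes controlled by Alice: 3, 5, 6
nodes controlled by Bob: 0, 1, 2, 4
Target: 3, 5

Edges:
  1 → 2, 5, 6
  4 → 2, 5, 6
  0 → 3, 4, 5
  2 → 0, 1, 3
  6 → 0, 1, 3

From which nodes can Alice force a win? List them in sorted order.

A0 = {3, 5}
A1: add {6} — 6 (Alice) has 6→3.
A2 = A1; e.g. 0 (Bob) can still go to 4. Fixed point.
Alice's winning region = {3, 5, 6}.

3, 5, 6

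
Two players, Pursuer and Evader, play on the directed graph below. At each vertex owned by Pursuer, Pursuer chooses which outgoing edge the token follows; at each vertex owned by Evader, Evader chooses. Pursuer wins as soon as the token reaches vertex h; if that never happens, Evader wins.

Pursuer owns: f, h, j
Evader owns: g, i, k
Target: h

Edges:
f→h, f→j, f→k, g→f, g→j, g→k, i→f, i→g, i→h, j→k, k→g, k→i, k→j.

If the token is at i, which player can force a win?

A0 = {h}
A1: add {f} — f (Pursuer) has f→h.
A2 = A1; e.g. g (Evader) can still go to j. Fixed point.
i never enters the attractor, so Evader can avoid the target forever.

Evader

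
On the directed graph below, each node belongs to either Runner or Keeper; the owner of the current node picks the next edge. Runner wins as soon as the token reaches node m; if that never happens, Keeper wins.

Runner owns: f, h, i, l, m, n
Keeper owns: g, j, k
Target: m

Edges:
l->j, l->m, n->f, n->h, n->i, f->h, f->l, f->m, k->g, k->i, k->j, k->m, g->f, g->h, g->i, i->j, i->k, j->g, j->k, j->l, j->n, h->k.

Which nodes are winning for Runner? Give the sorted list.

A0 = {m}
A1: add {f, l} — f (Runner) has f→m; l (Runner) has l→m.
A2: add {n} — n (Runner) has n→f.
A3 = A2; e.g. g (Keeper) can still go to h. Fixed point.
Runner's winning region = {f, l, m, n}.

f, l, m, n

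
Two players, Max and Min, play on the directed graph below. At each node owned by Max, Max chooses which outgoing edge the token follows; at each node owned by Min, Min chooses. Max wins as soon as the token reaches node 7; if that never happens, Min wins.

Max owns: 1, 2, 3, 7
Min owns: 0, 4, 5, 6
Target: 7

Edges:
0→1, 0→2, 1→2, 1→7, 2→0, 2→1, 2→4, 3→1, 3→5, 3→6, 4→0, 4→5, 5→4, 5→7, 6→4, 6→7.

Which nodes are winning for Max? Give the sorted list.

A0 = {7}
A1: add {1} — 1 (Max) has 1→7.
A2: add {2, 3} — 2 (Max) has 2→1; 3 (Max) has 3→1.
A3: add {0} — 0 (Min): all of {1, 2} already in.
A4 = A3; e.g. 4 (Min) can still go to 5. Fixed point.
Max's winning region = {0, 1, 2, 3, 7}.

0, 1, 2, 3, 7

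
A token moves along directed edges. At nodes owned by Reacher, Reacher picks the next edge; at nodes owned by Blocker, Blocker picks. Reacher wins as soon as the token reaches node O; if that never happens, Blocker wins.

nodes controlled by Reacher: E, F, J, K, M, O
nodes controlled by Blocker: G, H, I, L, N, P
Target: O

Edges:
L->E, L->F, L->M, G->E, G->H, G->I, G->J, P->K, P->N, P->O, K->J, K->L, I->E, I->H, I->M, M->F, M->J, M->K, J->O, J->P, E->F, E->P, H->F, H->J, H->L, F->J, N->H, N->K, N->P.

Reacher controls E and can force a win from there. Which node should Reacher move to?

F

A0 = {O}
A1: add {J} — J (Reacher) has J→O.
A2: add {F, K, M} — F (Reacher) has F→J; K (Reacher) has K→J; M (Reacher) has M→J.
A3: add {E} — E (Reacher) has E→F.
A4: add {L} — L (Blocker): all of {E, F, M} already in.
A5: add {H} — H (Blocker): all of {F, J, L} already in.
A6: add {I} — I (Blocker): all of {E, H, M} already in.
A7: add {G} — G (Blocker): all of {E, H, I, J} already in.
A8 = A7; e.g. N (Blocker) can still go to P. Fixed point.
From E, successor F is in the attractor (rank 2); the other successor P is not.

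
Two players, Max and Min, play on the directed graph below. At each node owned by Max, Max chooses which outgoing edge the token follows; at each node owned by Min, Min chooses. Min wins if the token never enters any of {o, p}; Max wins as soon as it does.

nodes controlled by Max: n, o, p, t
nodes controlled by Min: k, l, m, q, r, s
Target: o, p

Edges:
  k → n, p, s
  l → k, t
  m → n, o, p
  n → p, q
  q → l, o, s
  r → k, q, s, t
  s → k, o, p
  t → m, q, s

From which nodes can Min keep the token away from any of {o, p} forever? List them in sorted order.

A0 = {o, p}
A1: add {n} — n (Max) has n→p.
A2: add {m} — m (Min): all of {n, o, p} already in.
A3: add {t} — t (Max) has t→m.
A4 = A3; e.g. k (Min) can still go to s. Fixed point.
Max's attractor = {m, n, o, p, t}; Min avoids the target exactly from the complement.

k, l, q, r, s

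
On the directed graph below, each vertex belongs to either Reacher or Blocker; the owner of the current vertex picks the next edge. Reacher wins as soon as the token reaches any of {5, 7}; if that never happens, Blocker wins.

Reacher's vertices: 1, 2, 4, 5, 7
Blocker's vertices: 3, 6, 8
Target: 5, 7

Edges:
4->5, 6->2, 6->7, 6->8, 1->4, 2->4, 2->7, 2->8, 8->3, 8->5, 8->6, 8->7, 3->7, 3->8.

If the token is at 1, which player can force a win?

A0 = {5, 7}
A1: add {2, 4} — 2 (Reacher) has 2→7; 4 (Reacher) has 4→5.
A2: add {1} — 1 (Reacher) has 1→4.
A3 = A2; e.g. 3 (Blocker) can still go to 8. Fixed point.
1 ∈ A2, so Reacher can force the target.

Reacher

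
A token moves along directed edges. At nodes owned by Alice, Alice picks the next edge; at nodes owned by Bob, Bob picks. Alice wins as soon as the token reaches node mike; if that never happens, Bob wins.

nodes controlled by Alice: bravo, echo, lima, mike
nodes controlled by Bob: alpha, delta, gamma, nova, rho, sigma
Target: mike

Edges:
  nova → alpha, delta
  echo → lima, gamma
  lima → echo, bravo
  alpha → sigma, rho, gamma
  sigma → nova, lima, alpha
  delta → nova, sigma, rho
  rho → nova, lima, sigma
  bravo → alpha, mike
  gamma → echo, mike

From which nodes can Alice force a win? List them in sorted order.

A0 = {mike}
A1: add {bravo} — bravo (Alice) has bravo→mike.
A2: add {lima} — lima (Alice) has lima→bravo.
A3: add {echo} — echo (Alice) has echo→lima.
A4: add {gamma} — gamma (Bob): all of {echo, mike} already in.
A5 = A4; e.g. nova (Bob) can still go to alpha. Fixed point.
Alice's winning region = {bravo, echo, gamma, lima, mike}.

bravo, echo, gamma, lima, mike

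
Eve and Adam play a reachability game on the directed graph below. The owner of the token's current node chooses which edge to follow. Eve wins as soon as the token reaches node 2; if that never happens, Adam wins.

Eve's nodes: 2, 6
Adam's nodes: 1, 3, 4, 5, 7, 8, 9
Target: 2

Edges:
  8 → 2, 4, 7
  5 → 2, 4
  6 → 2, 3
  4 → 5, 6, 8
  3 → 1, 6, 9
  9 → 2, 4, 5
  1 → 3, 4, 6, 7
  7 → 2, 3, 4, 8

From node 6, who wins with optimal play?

Eve

A0 = {2}
A1: add {6} — 6 (Eve) has 6→2.
A2 = A1; e.g. 1 (Adam) can still go to 3. Fixed point.
6 ∈ A1, so Eve can force the target.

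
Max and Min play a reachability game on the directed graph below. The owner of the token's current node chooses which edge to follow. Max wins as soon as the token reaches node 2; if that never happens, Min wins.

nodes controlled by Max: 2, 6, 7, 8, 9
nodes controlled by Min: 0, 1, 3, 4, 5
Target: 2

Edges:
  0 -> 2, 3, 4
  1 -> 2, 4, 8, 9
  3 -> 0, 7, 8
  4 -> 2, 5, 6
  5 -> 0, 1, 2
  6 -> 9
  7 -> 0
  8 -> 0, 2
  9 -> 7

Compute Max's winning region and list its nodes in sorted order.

2, 8

A0 = {2}
A1: add {8} — 8 (Max) has 8→2.
A2 = A1; e.g. 0 (Min) can still go to 3. Fixed point.
Max's winning region = {2, 8}.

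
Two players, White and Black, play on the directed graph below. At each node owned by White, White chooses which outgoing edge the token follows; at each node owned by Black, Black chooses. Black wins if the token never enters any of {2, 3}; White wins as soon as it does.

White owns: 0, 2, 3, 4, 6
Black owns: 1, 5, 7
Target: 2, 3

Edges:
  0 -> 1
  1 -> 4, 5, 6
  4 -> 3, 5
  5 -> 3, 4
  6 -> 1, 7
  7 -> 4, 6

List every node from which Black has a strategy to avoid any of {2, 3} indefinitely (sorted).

0, 1, 6, 7

A0 = {2, 3}
A1: add {4} — 4 (White) has 4→3.
A2: add {5} — 5 (Black): all of {3, 4} already in.
A3 = A2; e.g. 0 (White) has no edge into A2. Fixed point.
White's attractor = {2, 3, 4, 5}; Black avoids the target exactly from the complement.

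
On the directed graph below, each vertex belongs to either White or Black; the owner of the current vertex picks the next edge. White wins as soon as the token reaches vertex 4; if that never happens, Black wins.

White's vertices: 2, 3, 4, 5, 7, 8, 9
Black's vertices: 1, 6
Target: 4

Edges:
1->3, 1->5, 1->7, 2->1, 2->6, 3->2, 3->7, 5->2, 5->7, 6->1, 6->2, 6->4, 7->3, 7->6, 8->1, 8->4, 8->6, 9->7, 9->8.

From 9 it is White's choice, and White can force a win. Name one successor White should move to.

A0 = {4}
A1: add {8} — 8 (White) has 8→4.
A2: add {9} — 9 (White) has 9→8.
A3 = A2; e.g. 1 (Black) can still go to 3. Fixed point.
From 9, successor 8 is in the attractor (rank 1); the other successor 7 is not.

8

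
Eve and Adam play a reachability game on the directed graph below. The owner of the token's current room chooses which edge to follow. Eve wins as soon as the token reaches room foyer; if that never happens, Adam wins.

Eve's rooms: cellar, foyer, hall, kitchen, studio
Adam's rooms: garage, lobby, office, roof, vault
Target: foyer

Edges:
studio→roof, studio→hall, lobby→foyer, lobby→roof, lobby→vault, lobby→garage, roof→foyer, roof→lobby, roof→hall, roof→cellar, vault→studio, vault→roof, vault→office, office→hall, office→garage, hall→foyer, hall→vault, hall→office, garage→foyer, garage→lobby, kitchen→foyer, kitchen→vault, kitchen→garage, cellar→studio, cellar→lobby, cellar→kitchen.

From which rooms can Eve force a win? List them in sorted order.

cellar, foyer, hall, kitchen, studio

A0 = {foyer}
A1: add {hall, kitchen} — hall (Eve) has hall→foyer; kitchen (Eve) has kitchen→foyer.
A2: add {cellar, studio} — studio (Eve) has studio→hall; cellar (Eve) has cellar→kitchen.
A3 = A2; e.g. lobby (Adam) can still go to roof. Fixed point.
Eve's winning region = {cellar, foyer, hall, kitchen, studio}.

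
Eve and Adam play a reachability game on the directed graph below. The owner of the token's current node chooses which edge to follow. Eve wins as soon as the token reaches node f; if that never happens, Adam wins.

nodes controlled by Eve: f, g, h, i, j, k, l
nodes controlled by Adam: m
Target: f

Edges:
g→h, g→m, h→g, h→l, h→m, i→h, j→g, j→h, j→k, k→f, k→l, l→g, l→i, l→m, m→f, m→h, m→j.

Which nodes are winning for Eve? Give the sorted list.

f, j, k

A0 = {f}
A1: add {k} — k (Eve) has k→f.
A2: add {j} — j (Eve) has j→k.
A3 = A2; e.g. g (Eve) has no edge into A2. Fixed point.
Eve's winning region = {f, j, k}.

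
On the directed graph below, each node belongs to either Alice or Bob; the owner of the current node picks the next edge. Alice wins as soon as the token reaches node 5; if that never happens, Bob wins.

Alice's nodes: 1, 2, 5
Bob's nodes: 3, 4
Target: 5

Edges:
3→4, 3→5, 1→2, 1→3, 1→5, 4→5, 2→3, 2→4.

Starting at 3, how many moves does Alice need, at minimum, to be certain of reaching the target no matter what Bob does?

2

A0 = {5}
A1: add {1, 4} — 1 (Alice) has 1→5; 4 (Bob): all of {5} already in.
A2: add {2, 3} — 2 (Alice) has 2→4; 3 (Bob): all of {4, 5} already in.
A2 = all vertices. Fixed point.
3 enters the attractor at level 2, so Alice can force the target in 2 moves from there.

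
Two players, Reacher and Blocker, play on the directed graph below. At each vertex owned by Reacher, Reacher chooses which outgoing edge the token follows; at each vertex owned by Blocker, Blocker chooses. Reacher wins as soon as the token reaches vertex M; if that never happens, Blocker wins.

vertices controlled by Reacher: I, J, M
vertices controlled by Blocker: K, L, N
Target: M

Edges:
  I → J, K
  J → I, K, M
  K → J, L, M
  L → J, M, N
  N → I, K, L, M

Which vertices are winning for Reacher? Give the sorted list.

I, J, M

A0 = {M}
A1: add {J} — J (Reacher) has J→M.
A2: add {I} — I (Reacher) has I→J.
A3 = A2; e.g. K (Blocker) can still go to L. Fixed point.
Reacher's winning region = {I, J, M}.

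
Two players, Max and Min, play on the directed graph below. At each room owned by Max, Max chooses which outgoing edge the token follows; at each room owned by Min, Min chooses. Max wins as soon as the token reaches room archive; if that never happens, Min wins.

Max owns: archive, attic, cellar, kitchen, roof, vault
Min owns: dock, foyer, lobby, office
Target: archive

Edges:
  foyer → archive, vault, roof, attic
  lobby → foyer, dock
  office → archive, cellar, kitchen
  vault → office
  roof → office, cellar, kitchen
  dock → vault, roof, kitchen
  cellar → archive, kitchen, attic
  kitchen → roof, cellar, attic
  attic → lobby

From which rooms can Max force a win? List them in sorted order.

archive, cellar, dock, kitchen, office, roof, vault

A0 = {archive}
A1: add {cellar} — cellar (Max) has cellar→archive.
A2: add {kitchen, roof} — roof (Max) has roof→cellar; kitchen (Max) has kitchen→cellar.
A3: add {office} — office (Min): all of {archive, cellar, kitchen} already in.
A4: add {vault} — vault (Max) has vault→office.
A5: add {dock} — dock (Min): all of {vault, roof, kitchen} already in.
A6 = A5; e.g. foyer (Min) can still go to attic. Fixed point.
Max's winning region = {archive, cellar, dock, kitchen, office, roof, vault}.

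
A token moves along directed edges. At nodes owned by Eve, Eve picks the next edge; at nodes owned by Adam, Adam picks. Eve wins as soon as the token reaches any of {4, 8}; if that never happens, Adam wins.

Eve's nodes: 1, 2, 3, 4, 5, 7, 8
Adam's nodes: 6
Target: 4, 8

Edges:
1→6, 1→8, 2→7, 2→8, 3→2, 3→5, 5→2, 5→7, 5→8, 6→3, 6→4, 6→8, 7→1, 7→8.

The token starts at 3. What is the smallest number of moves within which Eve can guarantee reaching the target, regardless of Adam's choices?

A0 = {4, 8}
A1: add {1, 2, 5, 7} — 1 (Eve) has 1→8; 2 (Eve) has 2→8; 5 (Eve) has 5→8; 7 (Eve) has 7→8.
A2: add {3} — 3 (Eve) has 3→2.
3 enters the attractor at level 2, so Eve can force the target in 2 moves from there.

2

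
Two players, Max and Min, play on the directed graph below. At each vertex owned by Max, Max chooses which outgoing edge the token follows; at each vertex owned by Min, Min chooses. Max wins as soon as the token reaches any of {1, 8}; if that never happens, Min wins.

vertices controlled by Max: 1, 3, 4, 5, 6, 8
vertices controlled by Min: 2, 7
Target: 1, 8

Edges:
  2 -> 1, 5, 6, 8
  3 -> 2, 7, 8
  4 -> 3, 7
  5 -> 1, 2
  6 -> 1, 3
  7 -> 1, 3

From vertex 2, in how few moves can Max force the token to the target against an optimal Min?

A0 = {1, 8}
A1: add {3, 5, 6} — 3 (Max) has 3→8; 5 (Max) has 5→1; 6 (Max) has 6→1.
A2: add {2, 4, 7} — 2 (Min): all of {1, 5, 6, 8} already in; 4 (Max) has 4→3; 7 (Min): all of {1, 3} already in.
A2 = all vertices. Fixed point.
2 enters the attractor at level 2, so Max can force the target in 2 moves from there.

2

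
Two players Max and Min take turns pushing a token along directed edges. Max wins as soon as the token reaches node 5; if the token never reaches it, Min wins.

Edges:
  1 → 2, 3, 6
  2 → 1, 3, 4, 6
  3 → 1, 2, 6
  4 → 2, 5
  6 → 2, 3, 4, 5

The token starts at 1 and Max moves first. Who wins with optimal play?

Min

Track states (vertex, player-to-move).
A0 = {(5,Max), (5,Min)}
A1: add {(4,Max), (6,Max)}.
A2 = A1; e.g. (1,Max) stays out. (1,Max) never enters ⇒ Min avoids the target.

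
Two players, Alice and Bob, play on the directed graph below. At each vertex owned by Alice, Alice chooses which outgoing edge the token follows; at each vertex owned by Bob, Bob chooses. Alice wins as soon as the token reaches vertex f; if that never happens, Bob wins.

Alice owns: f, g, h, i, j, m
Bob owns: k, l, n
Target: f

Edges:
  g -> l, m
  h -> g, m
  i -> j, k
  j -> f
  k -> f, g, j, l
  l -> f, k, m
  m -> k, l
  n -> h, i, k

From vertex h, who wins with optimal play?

A0 = {f}
A1: add {j} — j (Alice) has j→f.
A2: add {i} — i (Alice) has i→j.
A3 = A2; e.g. g (Alice) has no edge into A2. Fixed point.
h never enters the attractor, so Bob can avoid the target forever.

Bob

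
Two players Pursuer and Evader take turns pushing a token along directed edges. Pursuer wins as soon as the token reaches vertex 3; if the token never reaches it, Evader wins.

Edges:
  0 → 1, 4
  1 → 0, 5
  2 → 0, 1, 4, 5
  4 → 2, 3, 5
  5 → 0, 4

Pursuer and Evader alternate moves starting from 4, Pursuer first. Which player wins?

Track states (vertex, player-to-move).
A0 = {(3,Pursuer), (3,Evader)}
A1: add {(4,Pursuer)}.
(4,Pursuer) ∈ A1 ⇒ Pursuer forces the target.

Pursuer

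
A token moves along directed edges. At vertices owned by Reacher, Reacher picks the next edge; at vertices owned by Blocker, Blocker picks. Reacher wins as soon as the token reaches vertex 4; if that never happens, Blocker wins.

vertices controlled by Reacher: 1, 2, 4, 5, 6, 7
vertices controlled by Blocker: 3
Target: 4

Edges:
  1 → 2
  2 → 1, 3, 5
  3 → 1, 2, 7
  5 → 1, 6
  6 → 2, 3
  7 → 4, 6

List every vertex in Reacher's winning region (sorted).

4, 7

A0 = {4}
A1: add {7} — 7 (Reacher) has 7→4.
A2 = A1; e.g. 1 (Reacher) has no edge into A1. Fixed point.
Reacher's winning region = {4, 7}.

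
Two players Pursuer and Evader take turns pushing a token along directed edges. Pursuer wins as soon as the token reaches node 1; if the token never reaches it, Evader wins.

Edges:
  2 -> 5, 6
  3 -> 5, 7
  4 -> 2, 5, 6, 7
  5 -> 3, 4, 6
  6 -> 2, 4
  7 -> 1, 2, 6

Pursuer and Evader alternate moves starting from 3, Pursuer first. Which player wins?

Track states (vertex, player-to-move).
A0 = {(1,Pursuer), (1,Evader)}
A1: add {(7,Pursuer)}.
A2 = A1; e.g. (2,Pursuer) stays out. (3,Pursuer) never enters ⇒ Evader avoids the target.

Evader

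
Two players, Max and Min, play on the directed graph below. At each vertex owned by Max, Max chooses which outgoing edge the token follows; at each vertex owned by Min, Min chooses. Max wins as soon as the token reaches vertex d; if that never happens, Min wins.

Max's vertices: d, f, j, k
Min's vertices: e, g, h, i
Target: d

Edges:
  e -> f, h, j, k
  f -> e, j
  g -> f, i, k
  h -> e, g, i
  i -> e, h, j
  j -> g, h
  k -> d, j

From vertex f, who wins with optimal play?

A0 = {d}
A1: add {k} — k (Max) has k→d.
A2 = A1; e.g. e (Min) can still go to f. Fixed point.
f never enters the attractor, so Min can avoid the target forever.

Min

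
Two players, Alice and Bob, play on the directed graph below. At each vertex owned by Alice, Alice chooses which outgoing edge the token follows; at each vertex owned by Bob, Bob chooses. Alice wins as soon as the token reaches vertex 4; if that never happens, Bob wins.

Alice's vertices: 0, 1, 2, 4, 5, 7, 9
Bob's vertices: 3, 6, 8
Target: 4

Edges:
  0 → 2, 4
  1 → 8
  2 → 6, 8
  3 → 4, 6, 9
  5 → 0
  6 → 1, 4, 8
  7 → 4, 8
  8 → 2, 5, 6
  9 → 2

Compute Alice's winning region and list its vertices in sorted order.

0, 4, 5, 7

A0 = {4}
A1: add {0, 7} — 0 (Alice) has 0→4; 7 (Alice) has 7→4.
A2: add {5} — 5 (Alice) has 5→0.
A3 = A2; e.g. 1 (Alice) has no edge into A2. Fixed point.
Alice's winning region = {0, 4, 5, 7}.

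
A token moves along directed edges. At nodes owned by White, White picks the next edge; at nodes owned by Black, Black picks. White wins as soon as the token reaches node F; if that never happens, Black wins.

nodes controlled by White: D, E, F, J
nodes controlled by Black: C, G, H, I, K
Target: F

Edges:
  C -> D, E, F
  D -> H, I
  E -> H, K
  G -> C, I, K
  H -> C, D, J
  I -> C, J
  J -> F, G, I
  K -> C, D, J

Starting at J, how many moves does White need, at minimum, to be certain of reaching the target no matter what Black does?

1

A0 = {F}
A1: add {J} — J (White) has J→F.
A2 = A1; e.g. C (Black) can still go to D. Fixed point.
J enters the attractor at level 1, so White can force the target in 1 move from there.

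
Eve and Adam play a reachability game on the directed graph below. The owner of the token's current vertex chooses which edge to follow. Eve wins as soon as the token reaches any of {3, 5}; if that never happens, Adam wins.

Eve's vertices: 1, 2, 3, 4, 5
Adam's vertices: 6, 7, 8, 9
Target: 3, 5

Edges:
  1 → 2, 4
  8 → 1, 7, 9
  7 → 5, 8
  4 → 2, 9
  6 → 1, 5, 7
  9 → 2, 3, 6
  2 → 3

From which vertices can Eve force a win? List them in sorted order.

A0 = {3, 5}
A1: add {2} — 2 (Eve) has 2→3.
A2: add {1, 4} — 1 (Eve) has 1→2; 4 (Eve) has 4→2.
A3 = A2; e.g. 6 (Adam) can still go to 7. Fixed point.
Eve's winning region = {1, 2, 3, 4, 5}.

1, 2, 3, 4, 5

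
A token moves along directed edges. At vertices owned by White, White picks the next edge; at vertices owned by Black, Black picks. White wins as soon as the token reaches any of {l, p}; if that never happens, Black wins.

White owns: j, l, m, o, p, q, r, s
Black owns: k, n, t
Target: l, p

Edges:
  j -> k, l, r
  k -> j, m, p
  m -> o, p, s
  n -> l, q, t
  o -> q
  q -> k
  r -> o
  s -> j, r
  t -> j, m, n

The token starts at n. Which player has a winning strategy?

Black

A0 = {l, p}
A1: add {j, m} — j (White) has j→l; m (White) has m→p.
A2: add {k, s} — k (Black): all of {j, m, p} already in; s (White) has s→j.
A3: add {q} — q (White) has q→k.
A4: add {o} — o (White) has o→q.
A5: add {r} — r (White) has r→o.
A6 = A5; e.g. n (Black) can still go to t. Fixed point.
n never enters the attractor, so Black can avoid the target forever.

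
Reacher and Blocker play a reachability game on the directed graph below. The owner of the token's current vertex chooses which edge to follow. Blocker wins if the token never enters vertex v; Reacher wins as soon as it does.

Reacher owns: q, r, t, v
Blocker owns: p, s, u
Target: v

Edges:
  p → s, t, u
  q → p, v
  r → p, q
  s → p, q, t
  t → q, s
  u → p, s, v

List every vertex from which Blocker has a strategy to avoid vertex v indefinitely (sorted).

p, s, u

A0 = {v}
A1: add {q} — q (Reacher) has q→v.
A2: add {r, t} — r (Reacher) has r→q; t (Reacher) has t→q.
A3 = A2; e.g. p (Blocker) can still go to s. Fixed point.
Reacher's attractor = {q, r, t, v}; Blocker avoids the target exactly from the complement.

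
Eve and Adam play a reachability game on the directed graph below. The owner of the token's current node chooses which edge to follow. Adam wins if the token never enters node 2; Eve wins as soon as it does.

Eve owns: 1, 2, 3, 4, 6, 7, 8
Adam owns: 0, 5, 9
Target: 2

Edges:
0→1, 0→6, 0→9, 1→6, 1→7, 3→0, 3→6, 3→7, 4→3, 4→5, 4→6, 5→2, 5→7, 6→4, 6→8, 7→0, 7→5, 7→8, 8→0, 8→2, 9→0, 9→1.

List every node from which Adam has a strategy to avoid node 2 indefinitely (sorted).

A0 = {2}
A1: add {8} — 8 (Eve) has 8→2.
A2: add {6, 7} — 6 (Eve) has 6→8; 7 (Eve) has 7→8.
A3: add {1, 3, 4, 5} — 1 (Eve) has 1→6; 3 (Eve) has 3→6; 4 (Eve) has 4→6; 5 (Adam): all of {2, 7} already in.
A4 = A3; e.g. 0 (Adam) can still go to 9. Fixed point.
Eve's attractor = {1, 2, 3, 4, 5, 6, 7, 8}; Adam avoids the target exactly from the complement.

0, 9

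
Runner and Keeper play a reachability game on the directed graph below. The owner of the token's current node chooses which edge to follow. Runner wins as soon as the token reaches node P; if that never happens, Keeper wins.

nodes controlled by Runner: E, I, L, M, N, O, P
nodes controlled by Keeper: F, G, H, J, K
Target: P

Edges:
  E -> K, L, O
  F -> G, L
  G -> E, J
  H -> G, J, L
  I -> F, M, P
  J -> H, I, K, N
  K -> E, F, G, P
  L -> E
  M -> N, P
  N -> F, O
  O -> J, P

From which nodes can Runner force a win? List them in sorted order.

A0 = {P}
A1: add {I, M, O} — I (Runner) has I→P; M (Runner) has M→P; O (Runner) has O→P.
A2: add {E, N} — E (Runner) has E→O; N (Runner) has N→O.
A3: add {L} — L (Runner) has L→E.
A4 = A3; e.g. F (Keeper) can still go to G. Fixed point.
Runner's winning region = {E, I, L, M, N, O, P}.

E, I, L, M, N, O, P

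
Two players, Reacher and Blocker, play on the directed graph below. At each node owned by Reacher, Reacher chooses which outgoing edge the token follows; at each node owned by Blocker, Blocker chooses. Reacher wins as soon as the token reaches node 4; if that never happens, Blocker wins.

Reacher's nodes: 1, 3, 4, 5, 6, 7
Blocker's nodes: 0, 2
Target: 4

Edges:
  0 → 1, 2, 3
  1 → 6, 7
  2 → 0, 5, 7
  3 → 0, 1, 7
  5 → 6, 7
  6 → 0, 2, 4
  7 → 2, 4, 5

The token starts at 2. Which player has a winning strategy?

Blocker

A0 = {4}
A1: add {6, 7} — 6 (Reacher) has 6→4; 7 (Reacher) has 7→4.
A2: add {1, 3, 5} — 1 (Reacher) has 1→6; 3 (Reacher) has 3→7; 5 (Reacher) has 5→6.
A3 = A2; e.g. 0 (Blocker) can still go to 2. Fixed point.
2 never enters the attractor, so Blocker can avoid the target forever.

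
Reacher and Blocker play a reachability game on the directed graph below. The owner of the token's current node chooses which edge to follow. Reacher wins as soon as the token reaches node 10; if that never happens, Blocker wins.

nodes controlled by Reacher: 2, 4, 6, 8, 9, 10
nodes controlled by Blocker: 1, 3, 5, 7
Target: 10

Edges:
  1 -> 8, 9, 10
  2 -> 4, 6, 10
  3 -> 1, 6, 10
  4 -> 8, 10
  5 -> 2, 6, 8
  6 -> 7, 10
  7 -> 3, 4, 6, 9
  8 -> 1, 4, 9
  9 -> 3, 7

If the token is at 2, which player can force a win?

A0 = {10}
A1: add {2, 4, 6} — 2 (Reacher) has 2→10; 4 (Reacher) has 4→10; 6 (Reacher) has 6→10.
2 ∈ A1, so Reacher can force the target.

Reacher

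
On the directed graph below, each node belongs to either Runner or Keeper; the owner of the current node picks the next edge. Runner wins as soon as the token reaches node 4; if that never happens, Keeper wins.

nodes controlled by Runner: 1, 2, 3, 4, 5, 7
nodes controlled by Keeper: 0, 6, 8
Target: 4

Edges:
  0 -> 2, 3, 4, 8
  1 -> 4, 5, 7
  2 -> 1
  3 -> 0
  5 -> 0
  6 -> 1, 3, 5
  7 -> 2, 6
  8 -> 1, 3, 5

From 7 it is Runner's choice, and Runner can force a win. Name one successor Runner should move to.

2

A0 = {4}
A1: add {1} — 1 (Runner) has 1→4.
A2: add {2} — 2 (Runner) has 2→1.
A3: add {7} — 7 (Runner) has 7→2.
A4 = A3; e.g. 0 (Keeper) can still go to 3. Fixed point.
From 7, successor 2 is in the attractor (rank 2); the other successor 6 is not.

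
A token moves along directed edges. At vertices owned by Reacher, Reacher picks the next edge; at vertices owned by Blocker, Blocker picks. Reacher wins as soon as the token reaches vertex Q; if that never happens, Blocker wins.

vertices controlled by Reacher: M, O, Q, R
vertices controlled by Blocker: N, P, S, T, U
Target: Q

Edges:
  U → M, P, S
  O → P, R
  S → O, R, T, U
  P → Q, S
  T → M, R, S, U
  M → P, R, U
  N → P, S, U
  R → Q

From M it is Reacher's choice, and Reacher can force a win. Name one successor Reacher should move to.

A0 = {Q}
A1: add {R} — R (Reacher) has R→Q.
A2: add {M, O} — M (Reacher) has M→R; O (Reacher) has O→R.
A3 = A2; e.g. N (Blocker) can still go to P. Fixed point.
From M, successor R is in the attractor (rank 1); the other successors P, U are not.

R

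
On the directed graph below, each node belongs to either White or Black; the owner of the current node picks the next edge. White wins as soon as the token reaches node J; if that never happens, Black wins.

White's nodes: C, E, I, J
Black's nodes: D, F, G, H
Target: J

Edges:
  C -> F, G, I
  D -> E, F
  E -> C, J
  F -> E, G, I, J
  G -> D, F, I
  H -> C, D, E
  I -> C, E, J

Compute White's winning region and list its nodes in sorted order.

A0 = {J}
A1: add {E, I} — E (White) has E→J; I (White) has I→J.
A2: add {C} — C (White) has C→I.
A3 = A2; e.g. D (Black) can still go to F. Fixed point.
White's winning region = {C, E, I, J}.

C, E, I, J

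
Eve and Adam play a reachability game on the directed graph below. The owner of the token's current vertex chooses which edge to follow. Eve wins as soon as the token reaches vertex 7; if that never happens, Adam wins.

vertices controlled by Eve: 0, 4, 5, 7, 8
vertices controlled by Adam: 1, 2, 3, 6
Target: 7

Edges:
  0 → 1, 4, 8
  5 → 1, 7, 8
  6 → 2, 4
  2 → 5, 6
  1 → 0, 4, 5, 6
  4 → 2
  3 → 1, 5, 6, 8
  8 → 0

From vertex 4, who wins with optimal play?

Adam

A0 = {7}
A1: add {5} — 5 (Eve) has 5→7.
A2 = A1; e.g. 0 (Eve) has no edge into A1. Fixed point.
4 never enters the attractor, so Adam can avoid the target forever.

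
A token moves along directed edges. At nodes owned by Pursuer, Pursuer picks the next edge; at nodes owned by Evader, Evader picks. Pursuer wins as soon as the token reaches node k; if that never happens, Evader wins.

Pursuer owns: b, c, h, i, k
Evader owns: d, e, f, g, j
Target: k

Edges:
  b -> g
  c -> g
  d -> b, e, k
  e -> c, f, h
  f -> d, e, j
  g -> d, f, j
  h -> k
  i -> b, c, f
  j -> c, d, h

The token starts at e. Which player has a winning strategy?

A0 = {k}
A1: add {h} — h (Pursuer) has h→k.
A2 = A1; e.g. b (Pursuer) has no edge into A1. Fixed point.
e never enters the attractor, so Evader can avoid the target forever.

Evader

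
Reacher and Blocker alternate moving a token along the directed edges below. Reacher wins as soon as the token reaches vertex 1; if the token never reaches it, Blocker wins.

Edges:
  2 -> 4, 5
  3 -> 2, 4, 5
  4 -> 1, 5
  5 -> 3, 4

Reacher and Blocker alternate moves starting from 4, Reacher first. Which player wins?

Track states (vertex, player-to-move).
A0 = {(1,Reacher), (1,Blocker)}
A1: add {(4,Reacher)}.
(4,Reacher) ∈ A1 ⇒ Reacher forces the target.

Reacher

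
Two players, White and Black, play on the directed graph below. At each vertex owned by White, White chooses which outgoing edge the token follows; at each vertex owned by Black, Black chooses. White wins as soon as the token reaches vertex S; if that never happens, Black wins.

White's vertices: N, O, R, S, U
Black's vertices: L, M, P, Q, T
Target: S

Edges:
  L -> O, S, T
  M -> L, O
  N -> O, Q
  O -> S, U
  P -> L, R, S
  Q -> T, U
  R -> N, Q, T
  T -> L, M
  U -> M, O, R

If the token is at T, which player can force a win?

A0 = {S}
A1: add {O} — O (White) has O→S.
A2: add {N, U} — N (White) has N→O; U (White) has U→O.
A3: add {R} — R (White) has R→N.
A4 = A3; e.g. L (Black) can still go to T. Fixed point.
T never enters the attractor, so Black can avoid the target forever.

Black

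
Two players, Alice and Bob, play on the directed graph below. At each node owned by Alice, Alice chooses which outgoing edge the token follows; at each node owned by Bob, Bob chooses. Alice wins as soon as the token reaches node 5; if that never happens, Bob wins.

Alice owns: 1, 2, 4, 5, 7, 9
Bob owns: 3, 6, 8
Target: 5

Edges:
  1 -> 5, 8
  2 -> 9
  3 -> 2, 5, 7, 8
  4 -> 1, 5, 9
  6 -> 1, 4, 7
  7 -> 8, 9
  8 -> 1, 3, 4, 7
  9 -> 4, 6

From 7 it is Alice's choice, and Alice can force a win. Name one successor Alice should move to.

A0 = {5}
A1: add {1, 4} — 1 (Alice) has 1→5; 4 (Alice) has 4→5.
A2: add {9} — 9 (Alice) has 9→4.
A3: add {2, 7} — 2 (Alice) has 2→9; 7 (Alice) has 7→9.
A4: add {6} — 6 (Bob): all of {1, 4, 7} already in.
A5 = A4; e.g. 3 (Bob) can still go to 8. Fixed point.
From 7, successor 9 is in the attractor (rank 2); the other successor 8 is not.

9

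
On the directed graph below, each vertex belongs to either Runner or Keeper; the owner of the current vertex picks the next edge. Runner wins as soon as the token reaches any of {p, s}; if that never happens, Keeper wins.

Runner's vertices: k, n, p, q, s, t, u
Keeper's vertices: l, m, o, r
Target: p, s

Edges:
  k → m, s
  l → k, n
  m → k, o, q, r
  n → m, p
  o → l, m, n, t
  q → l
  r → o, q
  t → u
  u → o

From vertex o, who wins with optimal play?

A0 = {p, s}
A1: add {k, n} — k (Runner) has k→s; n (Runner) has n→p.
A2: add {l} — l (Keeper): all of {k, n} already in.
A3: add {q} — q (Runner) has q→l.
A4 = A3; e.g. m (Keeper) can still go to o. Fixed point.
o never enters the attractor, so Keeper can avoid the target forever.

Keeper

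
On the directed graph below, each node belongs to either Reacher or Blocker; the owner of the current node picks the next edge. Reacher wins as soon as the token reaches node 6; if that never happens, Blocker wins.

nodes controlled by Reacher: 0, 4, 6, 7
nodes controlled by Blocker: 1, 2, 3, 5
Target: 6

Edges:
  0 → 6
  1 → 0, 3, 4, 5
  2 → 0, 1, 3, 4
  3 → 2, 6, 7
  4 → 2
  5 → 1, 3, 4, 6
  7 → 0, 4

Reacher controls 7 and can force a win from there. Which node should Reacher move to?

A0 = {6}
A1: add {0} — 0 (Reacher) has 0→6.
A2: add {7} — 7 (Reacher) has 7→0.
A3 = A2; e.g. 1 (Blocker) can still go to 3. Fixed point.
From 7, successor 0 is in the attractor (rank 1); the other successor 4 is not.

0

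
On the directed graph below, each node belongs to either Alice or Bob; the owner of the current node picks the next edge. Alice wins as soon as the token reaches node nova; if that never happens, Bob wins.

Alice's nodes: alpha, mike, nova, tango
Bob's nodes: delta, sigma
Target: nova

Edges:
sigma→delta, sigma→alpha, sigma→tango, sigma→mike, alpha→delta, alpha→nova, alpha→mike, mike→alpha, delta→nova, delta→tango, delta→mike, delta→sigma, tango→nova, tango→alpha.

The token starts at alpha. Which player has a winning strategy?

A0 = {nova}
A1: add {alpha, tango} — alpha (Alice) has alpha→nova; tango (Alice) has tango→nova.
alpha ∈ A1, so Alice can force the target.

Alice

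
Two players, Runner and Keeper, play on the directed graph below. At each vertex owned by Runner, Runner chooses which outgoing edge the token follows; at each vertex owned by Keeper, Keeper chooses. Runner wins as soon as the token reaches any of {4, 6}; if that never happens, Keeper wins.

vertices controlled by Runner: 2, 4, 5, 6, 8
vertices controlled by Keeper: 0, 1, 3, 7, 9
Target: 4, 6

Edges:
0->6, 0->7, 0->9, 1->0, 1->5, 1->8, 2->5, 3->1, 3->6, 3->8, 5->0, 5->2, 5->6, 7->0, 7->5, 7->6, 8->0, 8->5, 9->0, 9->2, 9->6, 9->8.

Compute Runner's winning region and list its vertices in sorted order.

2, 4, 5, 6, 8

A0 = {4, 6}
A1: add {5} — 5 (Runner) has 5→6.
A2: add {2, 8} — 2 (Runner) has 2→5; 8 (Runner) has 8→5.
A3 = A2; e.g. 0 (Keeper) can still go to 7. Fixed point.
Runner's winning region = {2, 4, 5, 6, 8}.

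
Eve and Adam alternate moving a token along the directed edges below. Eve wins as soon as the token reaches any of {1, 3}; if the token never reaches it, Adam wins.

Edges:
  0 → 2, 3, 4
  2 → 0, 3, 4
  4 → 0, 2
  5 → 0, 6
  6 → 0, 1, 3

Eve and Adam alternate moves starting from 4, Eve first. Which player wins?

Adam

Track states (vertex, player-to-move).
A0 = {(1,Eve), (1,Adam), (3,Eve), (3,Adam)}
A1: add {(0,Eve), (2,Eve), (6,Eve)}.
A2: add {(4,Adam), (5,Adam), (6,Adam)}.
A3: add {(5,Eve)}.
A4 = A3; e.g. (0,Adam) stays out. (4,Eve) never enters ⇒ Adam avoids the target.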